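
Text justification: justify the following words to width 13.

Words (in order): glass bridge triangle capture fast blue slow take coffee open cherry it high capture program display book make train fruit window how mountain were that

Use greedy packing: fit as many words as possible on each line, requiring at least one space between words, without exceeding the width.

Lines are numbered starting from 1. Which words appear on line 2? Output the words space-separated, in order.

Line 1: ['glass', 'bridge'] (min_width=12, slack=1)
Line 2: ['triangle'] (min_width=8, slack=5)
Line 3: ['capture', 'fast'] (min_width=12, slack=1)
Line 4: ['blue', 'slow'] (min_width=9, slack=4)
Line 5: ['take', 'coffee'] (min_width=11, slack=2)
Line 6: ['open', 'cherry'] (min_width=11, slack=2)
Line 7: ['it', 'high'] (min_width=7, slack=6)
Line 8: ['capture'] (min_width=7, slack=6)
Line 9: ['program'] (min_width=7, slack=6)
Line 10: ['display', 'book'] (min_width=12, slack=1)
Line 11: ['make', 'train'] (min_width=10, slack=3)
Line 12: ['fruit', 'window'] (min_width=12, slack=1)
Line 13: ['how', 'mountain'] (min_width=12, slack=1)
Line 14: ['were', 'that'] (min_width=9, slack=4)

Answer: triangle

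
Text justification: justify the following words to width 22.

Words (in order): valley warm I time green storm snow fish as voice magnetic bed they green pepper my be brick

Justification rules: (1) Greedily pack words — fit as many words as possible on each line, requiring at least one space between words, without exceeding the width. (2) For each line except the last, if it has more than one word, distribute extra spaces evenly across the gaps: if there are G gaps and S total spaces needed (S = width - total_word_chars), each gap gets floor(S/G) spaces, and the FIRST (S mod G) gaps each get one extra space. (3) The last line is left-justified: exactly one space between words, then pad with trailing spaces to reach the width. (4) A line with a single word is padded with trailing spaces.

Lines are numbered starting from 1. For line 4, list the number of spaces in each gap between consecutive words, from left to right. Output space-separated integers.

Answer: 2 2 1

Derivation:
Line 1: ['valley', 'warm', 'I', 'time'] (min_width=18, slack=4)
Line 2: ['green', 'storm', 'snow', 'fish'] (min_width=21, slack=1)
Line 3: ['as', 'voice', 'magnetic', 'bed'] (min_width=21, slack=1)
Line 4: ['they', 'green', 'pepper', 'my'] (min_width=20, slack=2)
Line 5: ['be', 'brick'] (min_width=8, slack=14)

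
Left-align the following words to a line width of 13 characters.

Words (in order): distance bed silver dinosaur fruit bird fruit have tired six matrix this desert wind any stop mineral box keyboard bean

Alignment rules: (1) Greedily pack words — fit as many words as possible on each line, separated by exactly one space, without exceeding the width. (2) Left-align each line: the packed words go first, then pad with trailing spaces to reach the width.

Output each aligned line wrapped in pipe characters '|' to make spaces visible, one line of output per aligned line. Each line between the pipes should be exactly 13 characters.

Line 1: ['distance', 'bed'] (min_width=12, slack=1)
Line 2: ['silver'] (min_width=6, slack=7)
Line 3: ['dinosaur'] (min_width=8, slack=5)
Line 4: ['fruit', 'bird'] (min_width=10, slack=3)
Line 5: ['fruit', 'have'] (min_width=10, slack=3)
Line 6: ['tired', 'six'] (min_width=9, slack=4)
Line 7: ['matrix', 'this'] (min_width=11, slack=2)
Line 8: ['desert', 'wind'] (min_width=11, slack=2)
Line 9: ['any', 'stop'] (min_width=8, slack=5)
Line 10: ['mineral', 'box'] (min_width=11, slack=2)
Line 11: ['keyboard', 'bean'] (min_width=13, slack=0)

Answer: |distance bed |
|silver       |
|dinosaur     |
|fruit bird   |
|fruit have   |
|tired six    |
|matrix this  |
|desert wind  |
|any stop     |
|mineral box  |
|keyboard bean|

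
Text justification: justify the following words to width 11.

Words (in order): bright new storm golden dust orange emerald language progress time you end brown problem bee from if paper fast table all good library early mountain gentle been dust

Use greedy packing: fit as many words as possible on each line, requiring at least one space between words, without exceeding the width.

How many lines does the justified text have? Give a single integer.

Answer: 19

Derivation:
Line 1: ['bright', 'new'] (min_width=10, slack=1)
Line 2: ['storm'] (min_width=5, slack=6)
Line 3: ['golden', 'dust'] (min_width=11, slack=0)
Line 4: ['orange'] (min_width=6, slack=5)
Line 5: ['emerald'] (min_width=7, slack=4)
Line 6: ['language'] (min_width=8, slack=3)
Line 7: ['progress'] (min_width=8, slack=3)
Line 8: ['time', 'you'] (min_width=8, slack=3)
Line 9: ['end', 'brown'] (min_width=9, slack=2)
Line 10: ['problem', 'bee'] (min_width=11, slack=0)
Line 11: ['from', 'if'] (min_width=7, slack=4)
Line 12: ['paper', 'fast'] (min_width=10, slack=1)
Line 13: ['table', 'all'] (min_width=9, slack=2)
Line 14: ['good'] (min_width=4, slack=7)
Line 15: ['library'] (min_width=7, slack=4)
Line 16: ['early'] (min_width=5, slack=6)
Line 17: ['mountain'] (min_width=8, slack=3)
Line 18: ['gentle', 'been'] (min_width=11, slack=0)
Line 19: ['dust'] (min_width=4, slack=7)
Total lines: 19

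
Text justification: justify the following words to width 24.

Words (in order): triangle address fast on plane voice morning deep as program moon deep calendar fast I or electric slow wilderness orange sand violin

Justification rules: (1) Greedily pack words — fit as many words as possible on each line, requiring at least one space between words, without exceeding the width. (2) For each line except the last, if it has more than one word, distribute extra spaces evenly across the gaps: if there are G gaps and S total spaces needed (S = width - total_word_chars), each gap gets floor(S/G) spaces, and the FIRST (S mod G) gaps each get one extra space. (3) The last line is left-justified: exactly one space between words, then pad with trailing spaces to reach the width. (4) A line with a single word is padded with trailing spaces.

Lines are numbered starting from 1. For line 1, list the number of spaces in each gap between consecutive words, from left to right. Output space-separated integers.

Answer: 1 1 1

Derivation:
Line 1: ['triangle', 'address', 'fast', 'on'] (min_width=24, slack=0)
Line 2: ['plane', 'voice', 'morning', 'deep'] (min_width=24, slack=0)
Line 3: ['as', 'program', 'moon', 'deep'] (min_width=20, slack=4)
Line 4: ['calendar', 'fast', 'I', 'or'] (min_width=18, slack=6)
Line 5: ['electric', 'slow', 'wilderness'] (min_width=24, slack=0)
Line 6: ['orange', 'sand', 'violin'] (min_width=18, slack=6)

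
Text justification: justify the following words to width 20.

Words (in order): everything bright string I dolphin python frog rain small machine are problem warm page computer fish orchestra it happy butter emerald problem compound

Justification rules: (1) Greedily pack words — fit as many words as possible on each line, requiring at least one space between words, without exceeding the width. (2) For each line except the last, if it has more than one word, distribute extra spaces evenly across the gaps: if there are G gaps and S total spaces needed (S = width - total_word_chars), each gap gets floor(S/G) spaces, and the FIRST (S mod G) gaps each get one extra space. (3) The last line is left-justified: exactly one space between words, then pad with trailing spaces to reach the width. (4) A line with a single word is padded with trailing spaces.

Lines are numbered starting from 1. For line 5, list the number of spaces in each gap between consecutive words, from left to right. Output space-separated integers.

Answer: 3 2

Derivation:
Line 1: ['everything', 'bright'] (min_width=17, slack=3)
Line 2: ['string', 'I', 'dolphin'] (min_width=16, slack=4)
Line 3: ['python', 'frog', 'rain'] (min_width=16, slack=4)
Line 4: ['small', 'machine', 'are'] (min_width=17, slack=3)
Line 5: ['problem', 'warm', 'page'] (min_width=17, slack=3)
Line 6: ['computer', 'fish'] (min_width=13, slack=7)
Line 7: ['orchestra', 'it', 'happy'] (min_width=18, slack=2)
Line 8: ['butter', 'emerald'] (min_width=14, slack=6)
Line 9: ['problem', 'compound'] (min_width=16, slack=4)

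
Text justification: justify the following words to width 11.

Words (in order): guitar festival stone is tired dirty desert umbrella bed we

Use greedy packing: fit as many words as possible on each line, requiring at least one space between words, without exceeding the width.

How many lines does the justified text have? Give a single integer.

Answer: 7

Derivation:
Line 1: ['guitar'] (min_width=6, slack=5)
Line 2: ['festival'] (min_width=8, slack=3)
Line 3: ['stone', 'is'] (min_width=8, slack=3)
Line 4: ['tired', 'dirty'] (min_width=11, slack=0)
Line 5: ['desert'] (min_width=6, slack=5)
Line 6: ['umbrella'] (min_width=8, slack=3)
Line 7: ['bed', 'we'] (min_width=6, slack=5)
Total lines: 7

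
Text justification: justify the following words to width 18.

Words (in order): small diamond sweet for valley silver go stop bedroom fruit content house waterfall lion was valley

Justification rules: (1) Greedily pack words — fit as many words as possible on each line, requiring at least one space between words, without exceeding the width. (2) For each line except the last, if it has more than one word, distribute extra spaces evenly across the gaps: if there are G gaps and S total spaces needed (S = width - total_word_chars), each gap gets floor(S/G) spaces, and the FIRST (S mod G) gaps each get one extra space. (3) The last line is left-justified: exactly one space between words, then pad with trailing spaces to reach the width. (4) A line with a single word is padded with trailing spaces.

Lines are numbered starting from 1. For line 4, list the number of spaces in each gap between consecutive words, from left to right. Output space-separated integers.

Line 1: ['small', 'diamond'] (min_width=13, slack=5)
Line 2: ['sweet', 'for', 'valley'] (min_width=16, slack=2)
Line 3: ['silver', 'go', 'stop'] (min_width=14, slack=4)
Line 4: ['bedroom', 'fruit'] (min_width=13, slack=5)
Line 5: ['content', 'house'] (min_width=13, slack=5)
Line 6: ['waterfall', 'lion', 'was'] (min_width=18, slack=0)
Line 7: ['valley'] (min_width=6, slack=12)

Answer: 6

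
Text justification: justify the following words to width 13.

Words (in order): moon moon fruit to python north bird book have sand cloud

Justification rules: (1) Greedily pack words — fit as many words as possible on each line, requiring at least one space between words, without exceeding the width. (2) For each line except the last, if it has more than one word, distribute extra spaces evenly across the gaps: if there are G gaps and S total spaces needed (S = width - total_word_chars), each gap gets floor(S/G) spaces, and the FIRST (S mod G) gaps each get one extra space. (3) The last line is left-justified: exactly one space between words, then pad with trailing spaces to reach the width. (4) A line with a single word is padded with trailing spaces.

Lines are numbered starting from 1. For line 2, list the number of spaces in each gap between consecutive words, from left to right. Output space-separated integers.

Line 1: ['moon', 'moon'] (min_width=9, slack=4)
Line 2: ['fruit', 'to'] (min_width=8, slack=5)
Line 3: ['python', 'north'] (min_width=12, slack=1)
Line 4: ['bird', 'book'] (min_width=9, slack=4)
Line 5: ['have', 'sand'] (min_width=9, slack=4)
Line 6: ['cloud'] (min_width=5, slack=8)

Answer: 6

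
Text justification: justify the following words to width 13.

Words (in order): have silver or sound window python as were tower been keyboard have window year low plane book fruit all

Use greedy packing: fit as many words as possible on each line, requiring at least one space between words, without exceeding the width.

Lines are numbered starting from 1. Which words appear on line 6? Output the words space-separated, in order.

Answer: have window

Derivation:
Line 1: ['have', 'silver'] (min_width=11, slack=2)
Line 2: ['or', 'sound'] (min_width=8, slack=5)
Line 3: ['window', 'python'] (min_width=13, slack=0)
Line 4: ['as', 'were', 'tower'] (min_width=13, slack=0)
Line 5: ['been', 'keyboard'] (min_width=13, slack=0)
Line 6: ['have', 'window'] (min_width=11, slack=2)
Line 7: ['year', 'low'] (min_width=8, slack=5)
Line 8: ['plane', 'book'] (min_width=10, slack=3)
Line 9: ['fruit', 'all'] (min_width=9, slack=4)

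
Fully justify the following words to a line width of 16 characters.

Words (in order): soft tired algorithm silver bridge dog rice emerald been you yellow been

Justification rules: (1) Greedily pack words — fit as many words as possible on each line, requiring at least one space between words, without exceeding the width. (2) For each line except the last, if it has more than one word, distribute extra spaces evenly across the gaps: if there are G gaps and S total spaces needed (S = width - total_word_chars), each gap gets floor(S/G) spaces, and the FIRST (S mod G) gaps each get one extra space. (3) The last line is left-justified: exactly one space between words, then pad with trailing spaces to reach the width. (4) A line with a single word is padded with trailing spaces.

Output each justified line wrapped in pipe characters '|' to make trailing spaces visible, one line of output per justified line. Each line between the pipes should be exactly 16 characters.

Line 1: ['soft', 'tired'] (min_width=10, slack=6)
Line 2: ['algorithm', 'silver'] (min_width=16, slack=0)
Line 3: ['bridge', 'dog', 'rice'] (min_width=15, slack=1)
Line 4: ['emerald', 'been', 'you'] (min_width=16, slack=0)
Line 5: ['yellow', 'been'] (min_width=11, slack=5)

Answer: |soft       tired|
|algorithm silver|
|bridge  dog rice|
|emerald been you|
|yellow been     |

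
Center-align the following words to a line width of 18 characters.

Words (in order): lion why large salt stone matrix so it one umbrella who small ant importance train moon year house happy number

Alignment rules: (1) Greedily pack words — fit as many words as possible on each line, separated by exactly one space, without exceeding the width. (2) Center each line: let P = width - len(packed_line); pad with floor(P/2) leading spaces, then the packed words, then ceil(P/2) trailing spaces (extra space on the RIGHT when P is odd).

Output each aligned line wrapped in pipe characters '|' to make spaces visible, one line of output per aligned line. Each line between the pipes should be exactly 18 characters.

Line 1: ['lion', 'why', 'large'] (min_width=14, slack=4)
Line 2: ['salt', 'stone', 'matrix'] (min_width=17, slack=1)
Line 3: ['so', 'it', 'one', 'umbrella'] (min_width=18, slack=0)
Line 4: ['who', 'small', 'ant'] (min_width=13, slack=5)
Line 5: ['importance', 'train'] (min_width=16, slack=2)
Line 6: ['moon', 'year', 'house'] (min_width=15, slack=3)
Line 7: ['happy', 'number'] (min_width=12, slack=6)

Answer: |  lion why large  |
|salt stone matrix |
|so it one umbrella|
|  who small ant   |
| importance train |
| moon year house  |
|   happy number   |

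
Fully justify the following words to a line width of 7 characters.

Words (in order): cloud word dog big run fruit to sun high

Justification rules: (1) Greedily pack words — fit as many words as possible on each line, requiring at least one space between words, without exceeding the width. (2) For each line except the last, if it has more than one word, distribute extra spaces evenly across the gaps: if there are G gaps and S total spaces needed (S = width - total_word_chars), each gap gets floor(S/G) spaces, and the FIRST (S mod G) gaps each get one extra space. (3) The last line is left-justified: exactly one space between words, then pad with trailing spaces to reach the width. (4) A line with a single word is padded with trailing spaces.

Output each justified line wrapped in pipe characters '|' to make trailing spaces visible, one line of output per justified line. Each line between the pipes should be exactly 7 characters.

Line 1: ['cloud'] (min_width=5, slack=2)
Line 2: ['word'] (min_width=4, slack=3)
Line 3: ['dog', 'big'] (min_width=7, slack=0)
Line 4: ['run'] (min_width=3, slack=4)
Line 5: ['fruit'] (min_width=5, slack=2)
Line 6: ['to', 'sun'] (min_width=6, slack=1)
Line 7: ['high'] (min_width=4, slack=3)

Answer: |cloud  |
|word   |
|dog big|
|run    |
|fruit  |
|to  sun|
|high   |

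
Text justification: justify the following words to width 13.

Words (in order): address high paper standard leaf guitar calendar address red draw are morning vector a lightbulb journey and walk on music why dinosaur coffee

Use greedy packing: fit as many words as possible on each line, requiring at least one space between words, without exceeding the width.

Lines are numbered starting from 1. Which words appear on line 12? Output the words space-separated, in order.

Line 1: ['address', 'high'] (min_width=12, slack=1)
Line 2: ['paper'] (min_width=5, slack=8)
Line 3: ['standard', 'leaf'] (min_width=13, slack=0)
Line 4: ['guitar'] (min_width=6, slack=7)
Line 5: ['calendar'] (min_width=8, slack=5)
Line 6: ['address', 'red'] (min_width=11, slack=2)
Line 7: ['draw', 'are'] (min_width=8, slack=5)
Line 8: ['morning'] (min_width=7, slack=6)
Line 9: ['vector', 'a'] (min_width=8, slack=5)
Line 10: ['lightbulb'] (min_width=9, slack=4)
Line 11: ['journey', 'and'] (min_width=11, slack=2)
Line 12: ['walk', 'on', 'music'] (min_width=13, slack=0)
Line 13: ['why', 'dinosaur'] (min_width=12, slack=1)
Line 14: ['coffee'] (min_width=6, slack=7)

Answer: walk on music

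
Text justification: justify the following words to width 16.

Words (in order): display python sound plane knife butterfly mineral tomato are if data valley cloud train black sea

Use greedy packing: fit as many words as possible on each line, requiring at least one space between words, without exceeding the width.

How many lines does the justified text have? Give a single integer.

Line 1: ['display', 'python'] (min_width=14, slack=2)
Line 2: ['sound', 'plane'] (min_width=11, slack=5)
Line 3: ['knife', 'butterfly'] (min_width=15, slack=1)
Line 4: ['mineral', 'tomato'] (min_width=14, slack=2)
Line 5: ['are', 'if', 'data'] (min_width=11, slack=5)
Line 6: ['valley', 'cloud'] (min_width=12, slack=4)
Line 7: ['train', 'black', 'sea'] (min_width=15, slack=1)
Total lines: 7

Answer: 7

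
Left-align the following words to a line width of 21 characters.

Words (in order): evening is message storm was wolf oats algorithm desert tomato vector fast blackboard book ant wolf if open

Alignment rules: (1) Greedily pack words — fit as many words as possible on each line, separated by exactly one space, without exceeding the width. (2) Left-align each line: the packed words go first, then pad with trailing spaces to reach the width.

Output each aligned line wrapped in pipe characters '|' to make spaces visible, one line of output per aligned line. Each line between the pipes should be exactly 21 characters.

Answer: |evening is message   |
|storm was wolf oats  |
|algorithm desert     |
|tomato vector fast   |
|blackboard book ant  |
|wolf if open         |

Derivation:
Line 1: ['evening', 'is', 'message'] (min_width=18, slack=3)
Line 2: ['storm', 'was', 'wolf', 'oats'] (min_width=19, slack=2)
Line 3: ['algorithm', 'desert'] (min_width=16, slack=5)
Line 4: ['tomato', 'vector', 'fast'] (min_width=18, slack=3)
Line 5: ['blackboard', 'book', 'ant'] (min_width=19, slack=2)
Line 6: ['wolf', 'if', 'open'] (min_width=12, slack=9)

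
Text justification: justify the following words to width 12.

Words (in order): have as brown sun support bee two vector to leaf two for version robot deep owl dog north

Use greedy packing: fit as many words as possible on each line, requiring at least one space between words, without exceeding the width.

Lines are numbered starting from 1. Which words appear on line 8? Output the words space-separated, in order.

Answer: owl dog

Derivation:
Line 1: ['have', 'as'] (min_width=7, slack=5)
Line 2: ['brown', 'sun'] (min_width=9, slack=3)
Line 3: ['support', 'bee'] (min_width=11, slack=1)
Line 4: ['two', 'vector'] (min_width=10, slack=2)
Line 5: ['to', 'leaf', 'two'] (min_width=11, slack=1)
Line 6: ['for', 'version'] (min_width=11, slack=1)
Line 7: ['robot', 'deep'] (min_width=10, slack=2)
Line 8: ['owl', 'dog'] (min_width=7, slack=5)
Line 9: ['north'] (min_width=5, slack=7)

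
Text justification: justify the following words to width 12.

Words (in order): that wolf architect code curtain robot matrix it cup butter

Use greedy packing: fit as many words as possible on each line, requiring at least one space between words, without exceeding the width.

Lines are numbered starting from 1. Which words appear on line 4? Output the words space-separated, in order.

Answer: robot matrix

Derivation:
Line 1: ['that', 'wolf'] (min_width=9, slack=3)
Line 2: ['architect'] (min_width=9, slack=3)
Line 3: ['code', 'curtain'] (min_width=12, slack=0)
Line 4: ['robot', 'matrix'] (min_width=12, slack=0)
Line 5: ['it', 'cup'] (min_width=6, slack=6)
Line 6: ['butter'] (min_width=6, slack=6)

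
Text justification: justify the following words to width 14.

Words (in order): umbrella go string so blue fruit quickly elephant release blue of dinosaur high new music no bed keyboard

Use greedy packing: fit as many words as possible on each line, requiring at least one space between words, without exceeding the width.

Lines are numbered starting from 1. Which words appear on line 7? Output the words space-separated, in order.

Line 1: ['umbrella', 'go'] (min_width=11, slack=3)
Line 2: ['string', 'so', 'blue'] (min_width=14, slack=0)
Line 3: ['fruit', 'quickly'] (min_width=13, slack=1)
Line 4: ['elephant'] (min_width=8, slack=6)
Line 5: ['release', 'blue'] (min_width=12, slack=2)
Line 6: ['of', 'dinosaur'] (min_width=11, slack=3)
Line 7: ['high', 'new', 'music'] (min_width=14, slack=0)
Line 8: ['no', 'bed'] (min_width=6, slack=8)
Line 9: ['keyboard'] (min_width=8, slack=6)

Answer: high new music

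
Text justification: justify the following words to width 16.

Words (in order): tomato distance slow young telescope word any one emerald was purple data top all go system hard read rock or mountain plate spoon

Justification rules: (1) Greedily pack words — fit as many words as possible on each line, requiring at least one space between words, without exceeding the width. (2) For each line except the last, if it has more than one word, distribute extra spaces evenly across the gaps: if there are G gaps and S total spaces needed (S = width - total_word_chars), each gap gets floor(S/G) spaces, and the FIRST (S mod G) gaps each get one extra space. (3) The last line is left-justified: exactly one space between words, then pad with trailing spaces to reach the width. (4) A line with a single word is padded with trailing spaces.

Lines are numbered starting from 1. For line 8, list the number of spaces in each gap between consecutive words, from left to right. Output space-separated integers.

Line 1: ['tomato', 'distance'] (min_width=15, slack=1)
Line 2: ['slow', 'young'] (min_width=10, slack=6)
Line 3: ['telescope', 'word'] (min_width=14, slack=2)
Line 4: ['any', 'one', 'emerald'] (min_width=15, slack=1)
Line 5: ['was', 'purple', 'data'] (min_width=15, slack=1)
Line 6: ['top', 'all', 'go'] (min_width=10, slack=6)
Line 7: ['system', 'hard', 'read'] (min_width=16, slack=0)
Line 8: ['rock', 'or', 'mountain'] (min_width=16, slack=0)
Line 9: ['plate', 'spoon'] (min_width=11, slack=5)

Answer: 1 1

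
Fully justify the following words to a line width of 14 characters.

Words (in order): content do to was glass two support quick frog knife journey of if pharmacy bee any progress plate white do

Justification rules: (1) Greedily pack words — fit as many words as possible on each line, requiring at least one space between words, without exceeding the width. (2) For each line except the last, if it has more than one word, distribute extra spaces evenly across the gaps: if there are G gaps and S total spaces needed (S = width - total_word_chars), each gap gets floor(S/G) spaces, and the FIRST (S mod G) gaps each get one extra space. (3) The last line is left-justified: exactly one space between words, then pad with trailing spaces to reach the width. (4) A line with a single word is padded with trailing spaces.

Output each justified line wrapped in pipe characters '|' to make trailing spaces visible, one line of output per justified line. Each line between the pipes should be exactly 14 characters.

Answer: |content  do to|
|was  glass two|
|support  quick|
|frog     knife|
|journey  of if|
|pharmacy   bee|
|any   progress|
|plate white do|

Derivation:
Line 1: ['content', 'do', 'to'] (min_width=13, slack=1)
Line 2: ['was', 'glass', 'two'] (min_width=13, slack=1)
Line 3: ['support', 'quick'] (min_width=13, slack=1)
Line 4: ['frog', 'knife'] (min_width=10, slack=4)
Line 5: ['journey', 'of', 'if'] (min_width=13, slack=1)
Line 6: ['pharmacy', 'bee'] (min_width=12, slack=2)
Line 7: ['any', 'progress'] (min_width=12, slack=2)
Line 8: ['plate', 'white', 'do'] (min_width=14, slack=0)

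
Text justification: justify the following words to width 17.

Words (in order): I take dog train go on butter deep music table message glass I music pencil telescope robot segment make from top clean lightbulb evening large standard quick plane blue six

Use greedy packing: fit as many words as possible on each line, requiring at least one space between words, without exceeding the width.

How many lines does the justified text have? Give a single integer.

Line 1: ['I', 'take', 'dog', 'train'] (min_width=16, slack=1)
Line 2: ['go', 'on', 'butter', 'deep'] (min_width=17, slack=0)
Line 3: ['music', 'table'] (min_width=11, slack=6)
Line 4: ['message', 'glass', 'I'] (min_width=15, slack=2)
Line 5: ['music', 'pencil'] (min_width=12, slack=5)
Line 6: ['telescope', 'robot'] (min_width=15, slack=2)
Line 7: ['segment', 'make', 'from'] (min_width=17, slack=0)
Line 8: ['top', 'clean'] (min_width=9, slack=8)
Line 9: ['lightbulb', 'evening'] (min_width=17, slack=0)
Line 10: ['large', 'standard'] (min_width=14, slack=3)
Line 11: ['quick', 'plane', 'blue'] (min_width=16, slack=1)
Line 12: ['six'] (min_width=3, slack=14)
Total lines: 12

Answer: 12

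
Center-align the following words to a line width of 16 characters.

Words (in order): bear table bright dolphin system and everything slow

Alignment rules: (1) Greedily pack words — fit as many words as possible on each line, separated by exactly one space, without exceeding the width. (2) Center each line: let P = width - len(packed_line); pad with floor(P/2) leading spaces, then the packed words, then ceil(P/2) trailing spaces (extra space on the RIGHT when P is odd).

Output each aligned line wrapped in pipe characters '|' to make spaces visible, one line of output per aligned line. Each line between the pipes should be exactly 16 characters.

Answer: |   bear table   |
| bright dolphin |
|   system and   |
|everything slow |

Derivation:
Line 1: ['bear', 'table'] (min_width=10, slack=6)
Line 2: ['bright', 'dolphin'] (min_width=14, slack=2)
Line 3: ['system', 'and'] (min_width=10, slack=6)
Line 4: ['everything', 'slow'] (min_width=15, slack=1)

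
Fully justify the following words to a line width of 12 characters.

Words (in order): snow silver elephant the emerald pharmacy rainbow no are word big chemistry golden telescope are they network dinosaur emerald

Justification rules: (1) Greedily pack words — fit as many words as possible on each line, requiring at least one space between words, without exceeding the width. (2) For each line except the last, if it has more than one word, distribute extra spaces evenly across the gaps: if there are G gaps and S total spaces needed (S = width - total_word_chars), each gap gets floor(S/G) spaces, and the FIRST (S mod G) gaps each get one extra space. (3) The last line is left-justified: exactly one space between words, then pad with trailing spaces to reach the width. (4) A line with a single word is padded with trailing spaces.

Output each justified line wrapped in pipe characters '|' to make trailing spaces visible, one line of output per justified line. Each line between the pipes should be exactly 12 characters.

Answer: |snow  silver|
|elephant the|
|emerald     |
|pharmacy    |
|rainbow   no|
|are word big|
|chemistry   |
|golden      |
|telescope   |
|are     they|
|network     |
|dinosaur    |
|emerald     |

Derivation:
Line 1: ['snow', 'silver'] (min_width=11, slack=1)
Line 2: ['elephant', 'the'] (min_width=12, slack=0)
Line 3: ['emerald'] (min_width=7, slack=5)
Line 4: ['pharmacy'] (min_width=8, slack=4)
Line 5: ['rainbow', 'no'] (min_width=10, slack=2)
Line 6: ['are', 'word', 'big'] (min_width=12, slack=0)
Line 7: ['chemistry'] (min_width=9, slack=3)
Line 8: ['golden'] (min_width=6, slack=6)
Line 9: ['telescope'] (min_width=9, slack=3)
Line 10: ['are', 'they'] (min_width=8, slack=4)
Line 11: ['network'] (min_width=7, slack=5)
Line 12: ['dinosaur'] (min_width=8, slack=4)
Line 13: ['emerald'] (min_width=7, slack=5)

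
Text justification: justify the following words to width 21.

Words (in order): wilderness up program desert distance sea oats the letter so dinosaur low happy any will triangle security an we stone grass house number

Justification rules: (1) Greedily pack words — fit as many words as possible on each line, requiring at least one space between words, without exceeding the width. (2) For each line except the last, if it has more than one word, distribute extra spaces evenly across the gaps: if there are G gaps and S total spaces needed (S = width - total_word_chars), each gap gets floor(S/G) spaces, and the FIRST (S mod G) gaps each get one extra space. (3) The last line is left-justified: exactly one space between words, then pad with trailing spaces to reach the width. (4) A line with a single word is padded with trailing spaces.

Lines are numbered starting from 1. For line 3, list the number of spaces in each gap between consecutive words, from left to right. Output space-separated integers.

Line 1: ['wilderness', 'up', 'program'] (min_width=21, slack=0)
Line 2: ['desert', 'distance', 'sea'] (min_width=19, slack=2)
Line 3: ['oats', 'the', 'letter', 'so'] (min_width=18, slack=3)
Line 4: ['dinosaur', 'low', 'happy'] (min_width=18, slack=3)
Line 5: ['any', 'will', 'triangle'] (min_width=17, slack=4)
Line 6: ['security', 'an', 'we', 'stone'] (min_width=20, slack=1)
Line 7: ['grass', 'house', 'number'] (min_width=18, slack=3)

Answer: 2 2 2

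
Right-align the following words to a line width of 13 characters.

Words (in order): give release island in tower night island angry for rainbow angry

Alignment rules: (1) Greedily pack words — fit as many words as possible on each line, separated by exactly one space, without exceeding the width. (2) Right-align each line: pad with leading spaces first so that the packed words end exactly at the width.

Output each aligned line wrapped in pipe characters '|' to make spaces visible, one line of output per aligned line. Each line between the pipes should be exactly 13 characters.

Answer: | give release|
|    island in|
|  tower night|
| island angry|
|  for rainbow|
|        angry|

Derivation:
Line 1: ['give', 'release'] (min_width=12, slack=1)
Line 2: ['island', 'in'] (min_width=9, slack=4)
Line 3: ['tower', 'night'] (min_width=11, slack=2)
Line 4: ['island', 'angry'] (min_width=12, slack=1)
Line 5: ['for', 'rainbow'] (min_width=11, slack=2)
Line 6: ['angry'] (min_width=5, slack=8)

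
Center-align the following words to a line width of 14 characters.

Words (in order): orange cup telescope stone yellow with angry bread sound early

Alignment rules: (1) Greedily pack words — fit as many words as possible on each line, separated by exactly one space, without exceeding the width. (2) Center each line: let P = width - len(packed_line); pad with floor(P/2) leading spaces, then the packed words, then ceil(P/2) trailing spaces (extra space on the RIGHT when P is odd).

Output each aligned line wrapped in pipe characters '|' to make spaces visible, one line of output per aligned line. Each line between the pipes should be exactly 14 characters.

Answer: |  orange cup  |
|  telescope   |
| stone yellow |
|  with angry  |
| bread sound  |
|    early     |

Derivation:
Line 1: ['orange', 'cup'] (min_width=10, slack=4)
Line 2: ['telescope'] (min_width=9, slack=5)
Line 3: ['stone', 'yellow'] (min_width=12, slack=2)
Line 4: ['with', 'angry'] (min_width=10, slack=4)
Line 5: ['bread', 'sound'] (min_width=11, slack=3)
Line 6: ['early'] (min_width=5, slack=9)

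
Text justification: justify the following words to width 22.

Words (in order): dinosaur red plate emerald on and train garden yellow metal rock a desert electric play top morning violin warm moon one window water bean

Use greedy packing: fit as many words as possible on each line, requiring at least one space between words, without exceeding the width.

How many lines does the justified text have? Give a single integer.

Answer: 7

Derivation:
Line 1: ['dinosaur', 'red', 'plate'] (min_width=18, slack=4)
Line 2: ['emerald', 'on', 'and', 'train'] (min_width=20, slack=2)
Line 3: ['garden', 'yellow', 'metal'] (min_width=19, slack=3)
Line 4: ['rock', 'a', 'desert', 'electric'] (min_width=22, slack=0)
Line 5: ['play', 'top', 'morning'] (min_width=16, slack=6)
Line 6: ['violin', 'warm', 'moon', 'one'] (min_width=20, slack=2)
Line 7: ['window', 'water', 'bean'] (min_width=17, slack=5)
Total lines: 7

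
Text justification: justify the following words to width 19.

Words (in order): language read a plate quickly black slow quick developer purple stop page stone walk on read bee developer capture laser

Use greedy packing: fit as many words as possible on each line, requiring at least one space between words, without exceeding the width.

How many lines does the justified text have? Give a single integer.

Answer: 8

Derivation:
Line 1: ['language', 'read', 'a'] (min_width=15, slack=4)
Line 2: ['plate', 'quickly', 'black'] (min_width=19, slack=0)
Line 3: ['slow', 'quick'] (min_width=10, slack=9)
Line 4: ['developer', 'purple'] (min_width=16, slack=3)
Line 5: ['stop', 'page', 'stone'] (min_width=15, slack=4)
Line 6: ['walk', 'on', 'read', 'bee'] (min_width=16, slack=3)
Line 7: ['developer', 'capture'] (min_width=17, slack=2)
Line 8: ['laser'] (min_width=5, slack=14)
Total lines: 8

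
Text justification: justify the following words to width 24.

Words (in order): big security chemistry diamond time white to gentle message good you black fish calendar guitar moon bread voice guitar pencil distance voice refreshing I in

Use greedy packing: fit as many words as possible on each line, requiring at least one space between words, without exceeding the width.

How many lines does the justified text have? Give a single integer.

Answer: 7

Derivation:
Line 1: ['big', 'security', 'chemistry'] (min_width=22, slack=2)
Line 2: ['diamond', 'time', 'white', 'to'] (min_width=21, slack=3)
Line 3: ['gentle', 'message', 'good', 'you'] (min_width=23, slack=1)
Line 4: ['black', 'fish', 'calendar'] (min_width=19, slack=5)
Line 5: ['guitar', 'moon', 'bread', 'voice'] (min_width=23, slack=1)
Line 6: ['guitar', 'pencil', 'distance'] (min_width=22, slack=2)
Line 7: ['voice', 'refreshing', 'I', 'in'] (min_width=21, slack=3)
Total lines: 7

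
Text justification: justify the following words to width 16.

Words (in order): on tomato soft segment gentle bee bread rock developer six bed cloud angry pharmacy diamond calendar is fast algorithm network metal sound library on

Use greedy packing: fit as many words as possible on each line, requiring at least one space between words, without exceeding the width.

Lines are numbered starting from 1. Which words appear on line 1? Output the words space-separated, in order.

Answer: on tomato soft

Derivation:
Line 1: ['on', 'tomato', 'soft'] (min_width=14, slack=2)
Line 2: ['segment', 'gentle'] (min_width=14, slack=2)
Line 3: ['bee', 'bread', 'rock'] (min_width=14, slack=2)
Line 4: ['developer', 'six'] (min_width=13, slack=3)
Line 5: ['bed', 'cloud', 'angry'] (min_width=15, slack=1)
Line 6: ['pharmacy', 'diamond'] (min_width=16, slack=0)
Line 7: ['calendar', 'is', 'fast'] (min_width=16, slack=0)
Line 8: ['algorithm'] (min_width=9, slack=7)
Line 9: ['network', 'metal'] (min_width=13, slack=3)
Line 10: ['sound', 'library', 'on'] (min_width=16, slack=0)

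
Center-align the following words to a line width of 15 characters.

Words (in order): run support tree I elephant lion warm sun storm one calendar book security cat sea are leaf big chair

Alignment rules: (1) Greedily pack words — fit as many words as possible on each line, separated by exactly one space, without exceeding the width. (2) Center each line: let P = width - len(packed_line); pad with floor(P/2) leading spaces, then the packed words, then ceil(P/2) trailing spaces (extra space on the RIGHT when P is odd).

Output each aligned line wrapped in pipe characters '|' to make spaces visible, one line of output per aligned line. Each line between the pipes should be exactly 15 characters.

Answer: |  run support  |
|tree I elephant|
| lion warm sun |
|   storm one   |
| calendar book |
| security cat  |
| sea are leaf  |
|   big chair   |

Derivation:
Line 1: ['run', 'support'] (min_width=11, slack=4)
Line 2: ['tree', 'I', 'elephant'] (min_width=15, slack=0)
Line 3: ['lion', 'warm', 'sun'] (min_width=13, slack=2)
Line 4: ['storm', 'one'] (min_width=9, slack=6)
Line 5: ['calendar', 'book'] (min_width=13, slack=2)
Line 6: ['security', 'cat'] (min_width=12, slack=3)
Line 7: ['sea', 'are', 'leaf'] (min_width=12, slack=3)
Line 8: ['big', 'chair'] (min_width=9, slack=6)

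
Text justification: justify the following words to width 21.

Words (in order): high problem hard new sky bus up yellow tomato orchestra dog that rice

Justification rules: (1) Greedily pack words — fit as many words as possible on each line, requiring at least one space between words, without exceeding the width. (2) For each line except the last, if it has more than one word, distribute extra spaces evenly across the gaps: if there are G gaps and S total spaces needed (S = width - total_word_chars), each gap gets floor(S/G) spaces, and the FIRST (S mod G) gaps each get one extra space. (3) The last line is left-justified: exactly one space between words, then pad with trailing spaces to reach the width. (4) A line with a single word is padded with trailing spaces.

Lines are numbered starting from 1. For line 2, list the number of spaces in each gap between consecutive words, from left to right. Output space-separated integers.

Answer: 3 2 2

Derivation:
Line 1: ['high', 'problem', 'hard', 'new'] (min_width=21, slack=0)
Line 2: ['sky', 'bus', 'up', 'yellow'] (min_width=17, slack=4)
Line 3: ['tomato', 'orchestra', 'dog'] (min_width=20, slack=1)
Line 4: ['that', 'rice'] (min_width=9, slack=12)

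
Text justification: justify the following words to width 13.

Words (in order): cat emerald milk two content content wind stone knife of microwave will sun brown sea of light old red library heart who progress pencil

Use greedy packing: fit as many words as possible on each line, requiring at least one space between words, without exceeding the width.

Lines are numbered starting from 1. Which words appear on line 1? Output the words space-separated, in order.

Answer: cat emerald

Derivation:
Line 1: ['cat', 'emerald'] (min_width=11, slack=2)
Line 2: ['milk', 'two'] (min_width=8, slack=5)
Line 3: ['content'] (min_width=7, slack=6)
Line 4: ['content', 'wind'] (min_width=12, slack=1)
Line 5: ['stone', 'knife'] (min_width=11, slack=2)
Line 6: ['of', 'microwave'] (min_width=12, slack=1)
Line 7: ['will', 'sun'] (min_width=8, slack=5)
Line 8: ['brown', 'sea', 'of'] (min_width=12, slack=1)
Line 9: ['light', 'old', 'red'] (min_width=13, slack=0)
Line 10: ['library', 'heart'] (min_width=13, slack=0)
Line 11: ['who', 'progress'] (min_width=12, slack=1)
Line 12: ['pencil'] (min_width=6, slack=7)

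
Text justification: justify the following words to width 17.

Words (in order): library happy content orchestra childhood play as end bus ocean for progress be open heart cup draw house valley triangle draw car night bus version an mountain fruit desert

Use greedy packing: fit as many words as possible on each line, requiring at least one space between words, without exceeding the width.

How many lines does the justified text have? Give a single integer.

Answer: 11

Derivation:
Line 1: ['library', 'happy'] (min_width=13, slack=4)
Line 2: ['content', 'orchestra'] (min_width=17, slack=0)
Line 3: ['childhood', 'play', 'as'] (min_width=17, slack=0)
Line 4: ['end', 'bus', 'ocean', 'for'] (min_width=17, slack=0)
Line 5: ['progress', 'be', 'open'] (min_width=16, slack=1)
Line 6: ['heart', 'cup', 'draw'] (min_width=14, slack=3)
Line 7: ['house', 'valley'] (min_width=12, slack=5)
Line 8: ['triangle', 'draw', 'car'] (min_width=17, slack=0)
Line 9: ['night', 'bus', 'version'] (min_width=17, slack=0)
Line 10: ['an', 'mountain', 'fruit'] (min_width=17, slack=0)
Line 11: ['desert'] (min_width=6, slack=11)
Total lines: 11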